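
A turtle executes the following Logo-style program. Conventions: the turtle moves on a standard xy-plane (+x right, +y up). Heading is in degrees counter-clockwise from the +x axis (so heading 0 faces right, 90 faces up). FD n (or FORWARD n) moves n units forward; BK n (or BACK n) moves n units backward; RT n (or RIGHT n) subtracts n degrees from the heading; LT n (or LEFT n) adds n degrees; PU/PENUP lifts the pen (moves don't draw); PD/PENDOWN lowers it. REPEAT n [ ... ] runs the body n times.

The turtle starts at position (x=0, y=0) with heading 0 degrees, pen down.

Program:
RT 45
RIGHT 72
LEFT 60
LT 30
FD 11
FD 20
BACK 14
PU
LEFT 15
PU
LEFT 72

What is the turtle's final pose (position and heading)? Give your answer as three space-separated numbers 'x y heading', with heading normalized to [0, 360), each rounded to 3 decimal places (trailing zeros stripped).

Executing turtle program step by step:
Start: pos=(0,0), heading=0, pen down
RT 45: heading 0 -> 315
RT 72: heading 315 -> 243
LT 60: heading 243 -> 303
LT 30: heading 303 -> 333
FD 11: (0,0) -> (9.801,-4.994) [heading=333, draw]
FD 20: (9.801,-4.994) -> (27.621,-14.074) [heading=333, draw]
BK 14: (27.621,-14.074) -> (15.147,-7.718) [heading=333, draw]
PU: pen up
LT 15: heading 333 -> 348
PU: pen up
LT 72: heading 348 -> 60
Final: pos=(15.147,-7.718), heading=60, 3 segment(s) drawn

Answer: 15.147 -7.718 60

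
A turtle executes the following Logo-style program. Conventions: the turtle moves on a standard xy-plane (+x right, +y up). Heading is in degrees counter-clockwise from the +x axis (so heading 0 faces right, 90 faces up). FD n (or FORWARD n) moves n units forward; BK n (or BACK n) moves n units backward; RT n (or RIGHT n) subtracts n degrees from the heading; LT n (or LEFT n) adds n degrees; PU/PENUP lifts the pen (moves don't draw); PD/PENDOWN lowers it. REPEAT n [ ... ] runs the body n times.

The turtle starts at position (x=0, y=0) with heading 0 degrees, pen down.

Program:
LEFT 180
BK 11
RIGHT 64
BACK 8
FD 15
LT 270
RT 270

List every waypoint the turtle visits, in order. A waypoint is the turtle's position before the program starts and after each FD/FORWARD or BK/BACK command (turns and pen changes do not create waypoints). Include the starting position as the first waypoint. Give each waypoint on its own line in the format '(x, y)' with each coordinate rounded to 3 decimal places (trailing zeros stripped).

Answer: (0, 0)
(11, 0)
(14.507, -7.19)
(7.931, 6.292)

Derivation:
Executing turtle program step by step:
Start: pos=(0,0), heading=0, pen down
LT 180: heading 0 -> 180
BK 11: (0,0) -> (11,0) [heading=180, draw]
RT 64: heading 180 -> 116
BK 8: (11,0) -> (14.507,-7.19) [heading=116, draw]
FD 15: (14.507,-7.19) -> (7.931,6.292) [heading=116, draw]
LT 270: heading 116 -> 26
RT 270: heading 26 -> 116
Final: pos=(7.931,6.292), heading=116, 3 segment(s) drawn
Waypoints (4 total):
(0, 0)
(11, 0)
(14.507, -7.19)
(7.931, 6.292)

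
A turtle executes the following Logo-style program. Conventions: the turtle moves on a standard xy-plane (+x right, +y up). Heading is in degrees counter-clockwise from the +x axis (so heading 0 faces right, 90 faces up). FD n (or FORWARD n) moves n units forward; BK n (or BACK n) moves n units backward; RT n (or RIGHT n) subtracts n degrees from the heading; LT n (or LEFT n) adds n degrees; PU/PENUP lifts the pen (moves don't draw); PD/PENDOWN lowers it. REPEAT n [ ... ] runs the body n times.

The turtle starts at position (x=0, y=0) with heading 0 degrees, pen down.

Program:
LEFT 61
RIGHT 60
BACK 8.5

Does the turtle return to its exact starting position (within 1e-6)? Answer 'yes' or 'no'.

Executing turtle program step by step:
Start: pos=(0,0), heading=0, pen down
LT 61: heading 0 -> 61
RT 60: heading 61 -> 1
BK 8.5: (0,0) -> (-8.499,-0.148) [heading=1, draw]
Final: pos=(-8.499,-0.148), heading=1, 1 segment(s) drawn

Start position: (0, 0)
Final position: (-8.499, -0.148)
Distance = 8.5; >= 1e-6 -> NOT closed

Answer: no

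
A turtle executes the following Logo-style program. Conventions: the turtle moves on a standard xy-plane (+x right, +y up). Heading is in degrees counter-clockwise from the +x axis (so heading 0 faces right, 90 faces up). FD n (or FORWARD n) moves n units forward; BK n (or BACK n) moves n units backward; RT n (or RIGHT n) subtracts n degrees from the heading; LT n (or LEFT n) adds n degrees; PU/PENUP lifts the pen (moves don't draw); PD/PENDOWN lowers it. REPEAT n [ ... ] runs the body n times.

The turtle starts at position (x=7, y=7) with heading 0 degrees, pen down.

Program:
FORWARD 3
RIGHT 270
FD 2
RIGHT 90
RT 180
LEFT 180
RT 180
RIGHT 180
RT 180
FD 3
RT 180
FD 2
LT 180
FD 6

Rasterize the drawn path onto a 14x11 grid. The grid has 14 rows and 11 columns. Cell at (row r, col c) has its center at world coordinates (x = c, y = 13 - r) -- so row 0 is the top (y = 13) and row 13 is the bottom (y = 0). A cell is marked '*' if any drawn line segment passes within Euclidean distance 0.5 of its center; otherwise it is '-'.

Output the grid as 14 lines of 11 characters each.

Segment 0: (7,7) -> (10,7)
Segment 1: (10,7) -> (10,9)
Segment 2: (10,9) -> (7,9)
Segment 3: (7,9) -> (9,9)
Segment 4: (9,9) -> (3,9)

Answer: -----------
-----------
-----------
-----------
---********
----------*
-------****
-----------
-----------
-----------
-----------
-----------
-----------
-----------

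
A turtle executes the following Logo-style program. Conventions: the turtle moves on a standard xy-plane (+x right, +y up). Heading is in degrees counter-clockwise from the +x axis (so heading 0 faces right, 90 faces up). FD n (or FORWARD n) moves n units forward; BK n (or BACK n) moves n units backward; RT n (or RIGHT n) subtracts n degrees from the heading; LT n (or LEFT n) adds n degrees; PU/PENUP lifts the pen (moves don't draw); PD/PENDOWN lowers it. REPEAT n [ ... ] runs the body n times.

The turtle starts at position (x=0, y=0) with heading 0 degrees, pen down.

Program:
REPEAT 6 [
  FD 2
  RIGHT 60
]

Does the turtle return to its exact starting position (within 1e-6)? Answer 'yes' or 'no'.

Executing turtle program step by step:
Start: pos=(0,0), heading=0, pen down
REPEAT 6 [
  -- iteration 1/6 --
  FD 2: (0,0) -> (2,0) [heading=0, draw]
  RT 60: heading 0 -> 300
  -- iteration 2/6 --
  FD 2: (2,0) -> (3,-1.732) [heading=300, draw]
  RT 60: heading 300 -> 240
  -- iteration 3/6 --
  FD 2: (3,-1.732) -> (2,-3.464) [heading=240, draw]
  RT 60: heading 240 -> 180
  -- iteration 4/6 --
  FD 2: (2,-3.464) -> (0,-3.464) [heading=180, draw]
  RT 60: heading 180 -> 120
  -- iteration 5/6 --
  FD 2: (0,-3.464) -> (-1,-1.732) [heading=120, draw]
  RT 60: heading 120 -> 60
  -- iteration 6/6 --
  FD 2: (-1,-1.732) -> (0,0) [heading=60, draw]
  RT 60: heading 60 -> 0
]
Final: pos=(0,0), heading=0, 6 segment(s) drawn

Start position: (0, 0)
Final position: (0, 0)
Distance = 0; < 1e-6 -> CLOSED

Answer: yes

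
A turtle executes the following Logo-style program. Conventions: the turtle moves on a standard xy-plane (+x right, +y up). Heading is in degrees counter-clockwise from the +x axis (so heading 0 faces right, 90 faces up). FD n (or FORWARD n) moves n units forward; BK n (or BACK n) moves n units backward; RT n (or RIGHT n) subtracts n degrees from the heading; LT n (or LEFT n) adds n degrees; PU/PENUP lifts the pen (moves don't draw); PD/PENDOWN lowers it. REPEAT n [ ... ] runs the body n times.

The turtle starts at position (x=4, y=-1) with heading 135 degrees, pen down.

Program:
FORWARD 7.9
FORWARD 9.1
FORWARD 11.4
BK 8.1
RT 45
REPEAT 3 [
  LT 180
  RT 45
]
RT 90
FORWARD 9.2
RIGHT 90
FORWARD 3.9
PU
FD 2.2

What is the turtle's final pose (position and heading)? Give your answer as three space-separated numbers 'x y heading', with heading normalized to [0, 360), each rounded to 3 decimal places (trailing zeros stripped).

Answer: 0.464 15.546 315

Derivation:
Executing turtle program step by step:
Start: pos=(4,-1), heading=135, pen down
FD 7.9: (4,-1) -> (-1.586,4.586) [heading=135, draw]
FD 9.1: (-1.586,4.586) -> (-8.021,11.021) [heading=135, draw]
FD 11.4: (-8.021,11.021) -> (-16.082,19.082) [heading=135, draw]
BK 8.1: (-16.082,19.082) -> (-10.354,13.354) [heading=135, draw]
RT 45: heading 135 -> 90
REPEAT 3 [
  -- iteration 1/3 --
  LT 180: heading 90 -> 270
  RT 45: heading 270 -> 225
  -- iteration 2/3 --
  LT 180: heading 225 -> 45
  RT 45: heading 45 -> 0
  -- iteration 3/3 --
  LT 180: heading 0 -> 180
  RT 45: heading 180 -> 135
]
RT 90: heading 135 -> 45
FD 9.2: (-10.354,13.354) -> (-3.849,19.86) [heading=45, draw]
RT 90: heading 45 -> 315
FD 3.9: (-3.849,19.86) -> (-1.091,17.102) [heading=315, draw]
PU: pen up
FD 2.2: (-1.091,17.102) -> (0.464,15.546) [heading=315, move]
Final: pos=(0.464,15.546), heading=315, 6 segment(s) drawn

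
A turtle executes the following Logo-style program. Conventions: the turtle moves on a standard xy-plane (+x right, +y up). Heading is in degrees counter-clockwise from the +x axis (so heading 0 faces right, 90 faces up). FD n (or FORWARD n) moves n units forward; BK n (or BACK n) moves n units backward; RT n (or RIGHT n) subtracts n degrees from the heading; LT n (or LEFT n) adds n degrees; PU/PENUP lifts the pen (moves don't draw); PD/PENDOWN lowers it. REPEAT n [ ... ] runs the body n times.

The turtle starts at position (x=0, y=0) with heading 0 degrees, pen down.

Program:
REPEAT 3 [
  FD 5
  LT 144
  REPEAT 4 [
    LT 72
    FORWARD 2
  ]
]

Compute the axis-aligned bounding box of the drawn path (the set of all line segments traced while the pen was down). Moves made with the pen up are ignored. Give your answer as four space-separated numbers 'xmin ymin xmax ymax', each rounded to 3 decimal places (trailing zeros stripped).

Executing turtle program step by step:
Start: pos=(0,0), heading=0, pen down
REPEAT 3 [
  -- iteration 1/3 --
  FD 5: (0,0) -> (5,0) [heading=0, draw]
  LT 144: heading 0 -> 144
  REPEAT 4 [
    -- iteration 1/4 --
    LT 72: heading 144 -> 216
    FD 2: (5,0) -> (3.382,-1.176) [heading=216, draw]
    -- iteration 2/4 --
    LT 72: heading 216 -> 288
    FD 2: (3.382,-1.176) -> (4,-3.078) [heading=288, draw]
    -- iteration 3/4 --
    LT 72: heading 288 -> 0
    FD 2: (4,-3.078) -> (6,-3.078) [heading=0, draw]
    -- iteration 4/4 --
    LT 72: heading 0 -> 72
    FD 2: (6,-3.078) -> (6.618,-1.176) [heading=72, draw]
  ]
  -- iteration 2/3 --
  FD 5: (6.618,-1.176) -> (8.163,3.58) [heading=72, draw]
  LT 144: heading 72 -> 216
  REPEAT 4 [
    -- iteration 1/4 --
    LT 72: heading 216 -> 288
    FD 2: (8.163,3.58) -> (8.781,1.678) [heading=288, draw]
    -- iteration 2/4 --
    LT 72: heading 288 -> 0
    FD 2: (8.781,1.678) -> (10.781,1.678) [heading=0, draw]
    -- iteration 3/4 --
    LT 72: heading 0 -> 72
    FD 2: (10.781,1.678) -> (11.399,3.58) [heading=72, draw]
    -- iteration 4/4 --
    LT 72: heading 72 -> 144
    FD 2: (11.399,3.58) -> (9.781,4.755) [heading=144, draw]
  ]
  -- iteration 3/3 --
  FD 5: (9.781,4.755) -> (5.736,7.694) [heading=144, draw]
  LT 144: heading 144 -> 288
  REPEAT 4 [
    -- iteration 1/4 --
    LT 72: heading 288 -> 0
    FD 2: (5.736,7.694) -> (7.736,7.694) [heading=0, draw]
    -- iteration 2/4 --
    LT 72: heading 0 -> 72
    FD 2: (7.736,7.694) -> (8.354,9.596) [heading=72, draw]
    -- iteration 3/4 --
    LT 72: heading 72 -> 144
    FD 2: (8.354,9.596) -> (6.736,10.772) [heading=144, draw]
    -- iteration 4/4 --
    LT 72: heading 144 -> 216
    FD 2: (6.736,10.772) -> (5.118,9.596) [heading=216, draw]
  ]
]
Final: pos=(5.118,9.596), heading=216, 15 segment(s) drawn

Segment endpoints: x in {0, 3.382, 4, 5, 5.118, 5.736, 6, 6.618, 6.736, 7.736, 8.163, 8.354, 8.781, 9.781, 10.781, 11.399}, y in {-3.078, -3.078, -1.176, -1.176, 0, 1.678, 1.678, 3.58, 3.58, 4.755, 7.694, 7.694, 9.596, 9.596, 10.772}
xmin=0, ymin=-3.078, xmax=11.399, ymax=10.772

Answer: 0 -3.078 11.399 10.772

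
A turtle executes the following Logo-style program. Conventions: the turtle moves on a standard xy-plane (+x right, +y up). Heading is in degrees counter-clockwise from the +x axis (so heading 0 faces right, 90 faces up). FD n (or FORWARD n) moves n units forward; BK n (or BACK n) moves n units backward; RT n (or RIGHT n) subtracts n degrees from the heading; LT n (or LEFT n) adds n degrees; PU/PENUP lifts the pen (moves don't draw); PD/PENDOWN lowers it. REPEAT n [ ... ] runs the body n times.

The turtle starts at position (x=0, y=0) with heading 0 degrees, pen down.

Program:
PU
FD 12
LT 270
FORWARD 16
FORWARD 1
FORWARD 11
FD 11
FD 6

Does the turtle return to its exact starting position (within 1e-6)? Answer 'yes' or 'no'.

Executing turtle program step by step:
Start: pos=(0,0), heading=0, pen down
PU: pen up
FD 12: (0,0) -> (12,0) [heading=0, move]
LT 270: heading 0 -> 270
FD 16: (12,0) -> (12,-16) [heading=270, move]
FD 1: (12,-16) -> (12,-17) [heading=270, move]
FD 11: (12,-17) -> (12,-28) [heading=270, move]
FD 11: (12,-28) -> (12,-39) [heading=270, move]
FD 6: (12,-39) -> (12,-45) [heading=270, move]
Final: pos=(12,-45), heading=270, 0 segment(s) drawn

Start position: (0, 0)
Final position: (12, -45)
Distance = 46.573; >= 1e-6 -> NOT closed

Answer: no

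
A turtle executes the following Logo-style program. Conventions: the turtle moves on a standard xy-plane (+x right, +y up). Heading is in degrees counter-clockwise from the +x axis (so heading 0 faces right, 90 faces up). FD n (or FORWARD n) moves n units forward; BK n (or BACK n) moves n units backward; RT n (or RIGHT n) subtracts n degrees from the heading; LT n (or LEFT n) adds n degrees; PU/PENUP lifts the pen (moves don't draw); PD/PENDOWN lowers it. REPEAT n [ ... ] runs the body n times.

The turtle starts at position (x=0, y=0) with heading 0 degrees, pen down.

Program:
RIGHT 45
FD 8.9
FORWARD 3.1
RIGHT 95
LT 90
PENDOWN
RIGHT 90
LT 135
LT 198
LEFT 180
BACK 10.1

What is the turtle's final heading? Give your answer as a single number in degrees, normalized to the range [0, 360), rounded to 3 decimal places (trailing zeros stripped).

Executing turtle program step by step:
Start: pos=(0,0), heading=0, pen down
RT 45: heading 0 -> 315
FD 8.9: (0,0) -> (6.293,-6.293) [heading=315, draw]
FD 3.1: (6.293,-6.293) -> (8.485,-8.485) [heading=315, draw]
RT 95: heading 315 -> 220
LT 90: heading 220 -> 310
PD: pen down
RT 90: heading 310 -> 220
LT 135: heading 220 -> 355
LT 198: heading 355 -> 193
LT 180: heading 193 -> 13
BK 10.1: (8.485,-8.485) -> (-1.356,-10.757) [heading=13, draw]
Final: pos=(-1.356,-10.757), heading=13, 3 segment(s) drawn

Answer: 13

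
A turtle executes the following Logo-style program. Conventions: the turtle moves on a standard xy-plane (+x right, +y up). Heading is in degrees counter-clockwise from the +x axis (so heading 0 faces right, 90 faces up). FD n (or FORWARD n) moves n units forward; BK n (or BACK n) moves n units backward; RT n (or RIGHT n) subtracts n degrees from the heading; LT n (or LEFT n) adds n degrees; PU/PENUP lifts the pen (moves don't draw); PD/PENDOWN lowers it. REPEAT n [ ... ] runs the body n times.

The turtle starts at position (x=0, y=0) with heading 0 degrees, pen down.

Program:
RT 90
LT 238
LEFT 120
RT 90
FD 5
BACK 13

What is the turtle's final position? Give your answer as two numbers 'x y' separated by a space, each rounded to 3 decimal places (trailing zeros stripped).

Executing turtle program step by step:
Start: pos=(0,0), heading=0, pen down
RT 90: heading 0 -> 270
LT 238: heading 270 -> 148
LT 120: heading 148 -> 268
RT 90: heading 268 -> 178
FD 5: (0,0) -> (-4.997,0.174) [heading=178, draw]
BK 13: (-4.997,0.174) -> (7.995,-0.279) [heading=178, draw]
Final: pos=(7.995,-0.279), heading=178, 2 segment(s) drawn

Answer: 7.995 -0.279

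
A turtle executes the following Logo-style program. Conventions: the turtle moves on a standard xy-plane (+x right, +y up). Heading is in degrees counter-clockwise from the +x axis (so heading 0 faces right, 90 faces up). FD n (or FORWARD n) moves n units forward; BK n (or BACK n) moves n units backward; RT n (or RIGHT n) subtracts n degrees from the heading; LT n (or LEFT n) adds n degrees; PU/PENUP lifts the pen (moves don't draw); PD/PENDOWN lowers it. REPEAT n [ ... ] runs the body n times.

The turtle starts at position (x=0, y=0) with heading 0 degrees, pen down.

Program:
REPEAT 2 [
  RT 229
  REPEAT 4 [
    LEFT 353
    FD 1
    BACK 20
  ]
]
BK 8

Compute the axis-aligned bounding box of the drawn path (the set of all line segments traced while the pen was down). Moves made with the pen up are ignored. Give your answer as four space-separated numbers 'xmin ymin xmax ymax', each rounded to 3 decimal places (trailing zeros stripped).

Executing turtle program step by step:
Start: pos=(0,0), heading=0, pen down
REPEAT 2 [
  -- iteration 1/2 --
  RT 229: heading 0 -> 131
  REPEAT 4 [
    -- iteration 1/4 --
    LT 353: heading 131 -> 124
    FD 1: (0,0) -> (-0.559,0.829) [heading=124, draw]
    BK 20: (-0.559,0.829) -> (10.625,-15.752) [heading=124, draw]
    -- iteration 2/4 --
    LT 353: heading 124 -> 117
    FD 1: (10.625,-15.752) -> (10.171,-14.861) [heading=117, draw]
    BK 20: (10.171,-14.861) -> (19.25,-32.681) [heading=117, draw]
    -- iteration 3/4 --
    LT 353: heading 117 -> 110
    FD 1: (19.25,-32.681) -> (18.908,-31.741) [heading=110, draw]
    BK 20: (18.908,-31.741) -> (25.749,-50.535) [heading=110, draw]
    -- iteration 4/4 --
    LT 353: heading 110 -> 103
    FD 1: (25.749,-50.535) -> (25.524,-49.561) [heading=103, draw]
    BK 20: (25.524,-49.561) -> (30.023,-69.048) [heading=103, draw]
  ]
  -- iteration 2/2 --
  RT 229: heading 103 -> 234
  REPEAT 4 [
    -- iteration 1/4 --
    LT 353: heading 234 -> 227
    FD 1: (30.023,-69.048) -> (29.341,-69.779) [heading=227, draw]
    BK 20: (29.341,-69.779) -> (42.981,-55.152) [heading=227, draw]
    -- iteration 2/4 --
    LT 353: heading 227 -> 220
    FD 1: (42.981,-55.152) -> (42.215,-55.795) [heading=220, draw]
    BK 20: (42.215,-55.795) -> (57.536,-42.939) [heading=220, draw]
    -- iteration 3/4 --
    LT 353: heading 220 -> 213
    FD 1: (57.536,-42.939) -> (56.697,-43.484) [heading=213, draw]
    BK 20: (56.697,-43.484) -> (73.47,-32.591) [heading=213, draw]
    -- iteration 4/4 --
    LT 353: heading 213 -> 206
    FD 1: (73.47,-32.591) -> (72.572,-33.03) [heading=206, draw]
    BK 20: (72.572,-33.03) -> (90.548,-24.262) [heading=206, draw]
  ]
]
BK 8: (90.548,-24.262) -> (97.738,-20.755) [heading=206, draw]
Final: pos=(97.738,-20.755), heading=206, 17 segment(s) drawn

Segment endpoints: x in {-0.559, 0, 10.171, 10.625, 18.908, 19.25, 25.524, 25.749, 29.341, 30.023, 42.215, 42.981, 56.697, 57.536, 72.572, 73.47, 90.548, 97.738}, y in {-69.779, -69.048, -55.795, -55.152, -50.535, -49.561, -43.484, -42.939, -33.03, -32.681, -32.591, -31.741, -24.262, -20.755, -15.752, -14.861, 0, 0.829}
xmin=-0.559, ymin=-69.779, xmax=97.738, ymax=0.829

Answer: -0.559 -69.779 97.738 0.829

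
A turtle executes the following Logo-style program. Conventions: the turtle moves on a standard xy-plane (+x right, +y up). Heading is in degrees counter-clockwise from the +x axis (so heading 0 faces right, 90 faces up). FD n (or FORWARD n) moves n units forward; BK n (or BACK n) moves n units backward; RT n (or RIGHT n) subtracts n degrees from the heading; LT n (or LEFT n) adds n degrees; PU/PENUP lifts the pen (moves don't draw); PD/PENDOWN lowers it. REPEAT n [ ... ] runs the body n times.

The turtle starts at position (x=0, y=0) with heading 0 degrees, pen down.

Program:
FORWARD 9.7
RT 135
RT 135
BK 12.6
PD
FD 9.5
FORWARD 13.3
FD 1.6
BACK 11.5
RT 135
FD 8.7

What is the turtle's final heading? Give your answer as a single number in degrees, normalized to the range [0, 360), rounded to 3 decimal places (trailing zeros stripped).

Answer: 315

Derivation:
Executing turtle program step by step:
Start: pos=(0,0), heading=0, pen down
FD 9.7: (0,0) -> (9.7,0) [heading=0, draw]
RT 135: heading 0 -> 225
RT 135: heading 225 -> 90
BK 12.6: (9.7,0) -> (9.7,-12.6) [heading=90, draw]
PD: pen down
FD 9.5: (9.7,-12.6) -> (9.7,-3.1) [heading=90, draw]
FD 13.3: (9.7,-3.1) -> (9.7,10.2) [heading=90, draw]
FD 1.6: (9.7,10.2) -> (9.7,11.8) [heading=90, draw]
BK 11.5: (9.7,11.8) -> (9.7,0.3) [heading=90, draw]
RT 135: heading 90 -> 315
FD 8.7: (9.7,0.3) -> (15.852,-5.852) [heading=315, draw]
Final: pos=(15.852,-5.852), heading=315, 7 segment(s) drawn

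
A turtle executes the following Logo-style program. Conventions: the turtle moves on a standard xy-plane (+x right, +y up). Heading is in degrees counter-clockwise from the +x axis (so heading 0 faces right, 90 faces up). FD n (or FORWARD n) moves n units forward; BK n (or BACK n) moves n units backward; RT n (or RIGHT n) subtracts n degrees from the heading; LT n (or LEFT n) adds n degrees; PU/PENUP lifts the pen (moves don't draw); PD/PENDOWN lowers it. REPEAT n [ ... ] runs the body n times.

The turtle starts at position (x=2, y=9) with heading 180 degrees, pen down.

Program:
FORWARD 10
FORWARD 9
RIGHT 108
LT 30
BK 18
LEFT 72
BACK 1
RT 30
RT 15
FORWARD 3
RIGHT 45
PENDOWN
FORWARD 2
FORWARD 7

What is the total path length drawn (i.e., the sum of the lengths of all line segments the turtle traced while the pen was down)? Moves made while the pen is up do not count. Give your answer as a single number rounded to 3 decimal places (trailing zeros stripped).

Answer: 50

Derivation:
Executing turtle program step by step:
Start: pos=(2,9), heading=180, pen down
FD 10: (2,9) -> (-8,9) [heading=180, draw]
FD 9: (-8,9) -> (-17,9) [heading=180, draw]
RT 108: heading 180 -> 72
LT 30: heading 72 -> 102
BK 18: (-17,9) -> (-13.258,-8.607) [heading=102, draw]
LT 72: heading 102 -> 174
BK 1: (-13.258,-8.607) -> (-12.263,-8.711) [heading=174, draw]
RT 30: heading 174 -> 144
RT 15: heading 144 -> 129
FD 3: (-12.263,-8.711) -> (-14.151,-6.38) [heading=129, draw]
RT 45: heading 129 -> 84
PD: pen down
FD 2: (-14.151,-6.38) -> (-13.942,-4.391) [heading=84, draw]
FD 7: (-13.942,-4.391) -> (-13.21,2.571) [heading=84, draw]
Final: pos=(-13.21,2.571), heading=84, 7 segment(s) drawn

Segment lengths:
  seg 1: (2,9) -> (-8,9), length = 10
  seg 2: (-8,9) -> (-17,9), length = 9
  seg 3: (-17,9) -> (-13.258,-8.607), length = 18
  seg 4: (-13.258,-8.607) -> (-12.263,-8.711), length = 1
  seg 5: (-12.263,-8.711) -> (-14.151,-6.38), length = 3
  seg 6: (-14.151,-6.38) -> (-13.942,-4.391), length = 2
  seg 7: (-13.942,-4.391) -> (-13.21,2.571), length = 7
Total = 50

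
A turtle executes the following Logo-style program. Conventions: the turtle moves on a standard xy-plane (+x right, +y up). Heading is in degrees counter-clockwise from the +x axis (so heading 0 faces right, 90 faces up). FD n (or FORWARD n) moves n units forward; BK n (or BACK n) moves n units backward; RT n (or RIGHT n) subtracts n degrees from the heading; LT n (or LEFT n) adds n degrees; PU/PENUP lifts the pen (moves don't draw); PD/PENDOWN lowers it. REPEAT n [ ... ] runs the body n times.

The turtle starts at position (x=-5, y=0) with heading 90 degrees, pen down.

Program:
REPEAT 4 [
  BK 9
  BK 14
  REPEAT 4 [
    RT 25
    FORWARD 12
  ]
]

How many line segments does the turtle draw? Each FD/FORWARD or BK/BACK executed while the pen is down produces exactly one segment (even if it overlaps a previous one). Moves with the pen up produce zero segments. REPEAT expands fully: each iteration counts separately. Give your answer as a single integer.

Answer: 24

Derivation:
Executing turtle program step by step:
Start: pos=(-5,0), heading=90, pen down
REPEAT 4 [
  -- iteration 1/4 --
  BK 9: (-5,0) -> (-5,-9) [heading=90, draw]
  BK 14: (-5,-9) -> (-5,-23) [heading=90, draw]
  REPEAT 4 [
    -- iteration 1/4 --
    RT 25: heading 90 -> 65
    FD 12: (-5,-23) -> (0.071,-12.124) [heading=65, draw]
    -- iteration 2/4 --
    RT 25: heading 65 -> 40
    FD 12: (0.071,-12.124) -> (9.264,-4.411) [heading=40, draw]
    -- iteration 3/4 --
    RT 25: heading 40 -> 15
    FD 12: (9.264,-4.411) -> (20.855,-1.305) [heading=15, draw]
    -- iteration 4/4 --
    RT 25: heading 15 -> 350
    FD 12: (20.855,-1.305) -> (32.673,-3.389) [heading=350, draw]
  ]
  -- iteration 2/4 --
  BK 9: (32.673,-3.389) -> (23.809,-1.826) [heading=350, draw]
  BK 14: (23.809,-1.826) -> (10.022,0.605) [heading=350, draw]
  REPEAT 4 [
    -- iteration 1/4 --
    RT 25: heading 350 -> 325
    FD 12: (10.022,0.605) -> (19.852,-6.278) [heading=325, draw]
    -- iteration 2/4 --
    RT 25: heading 325 -> 300
    FD 12: (19.852,-6.278) -> (25.852,-16.67) [heading=300, draw]
    -- iteration 3/4 --
    RT 25: heading 300 -> 275
    FD 12: (25.852,-16.67) -> (26.898,-28.624) [heading=275, draw]
    -- iteration 4/4 --
    RT 25: heading 275 -> 250
    FD 12: (26.898,-28.624) -> (22.794,-39.901) [heading=250, draw]
  ]
  -- iteration 3/4 --
  BK 9: (22.794,-39.901) -> (25.872,-31.444) [heading=250, draw]
  BK 14: (25.872,-31.444) -> (30.66,-18.288) [heading=250, draw]
  REPEAT 4 [
    -- iteration 1/4 --
    RT 25: heading 250 -> 225
    FD 12: (30.66,-18.288) -> (22.175,-26.773) [heading=225, draw]
    -- iteration 2/4 --
    RT 25: heading 225 -> 200
    FD 12: (22.175,-26.773) -> (10.898,-30.877) [heading=200, draw]
    -- iteration 3/4 --
    RT 25: heading 200 -> 175
    FD 12: (10.898,-30.877) -> (-1.056,-29.831) [heading=175, draw]
    -- iteration 4/4 --
    RT 25: heading 175 -> 150
    FD 12: (-1.056,-29.831) -> (-11.448,-23.831) [heading=150, draw]
  ]
  -- iteration 4/4 --
  BK 9: (-11.448,-23.831) -> (-3.654,-28.331) [heading=150, draw]
  BK 14: (-3.654,-28.331) -> (8.47,-35.331) [heading=150, draw]
  REPEAT 4 [
    -- iteration 1/4 --
    RT 25: heading 150 -> 125
    FD 12: (8.47,-35.331) -> (1.588,-25.502) [heading=125, draw]
    -- iteration 2/4 --
    RT 25: heading 125 -> 100
    FD 12: (1.588,-25.502) -> (-0.496,-13.684) [heading=100, draw]
    -- iteration 3/4 --
    RT 25: heading 100 -> 75
    FD 12: (-0.496,-13.684) -> (2.61,-2.093) [heading=75, draw]
    -- iteration 4/4 --
    RT 25: heading 75 -> 50
    FD 12: (2.61,-2.093) -> (10.323,7.1) [heading=50, draw]
  ]
]
Final: pos=(10.323,7.1), heading=50, 24 segment(s) drawn
Segments drawn: 24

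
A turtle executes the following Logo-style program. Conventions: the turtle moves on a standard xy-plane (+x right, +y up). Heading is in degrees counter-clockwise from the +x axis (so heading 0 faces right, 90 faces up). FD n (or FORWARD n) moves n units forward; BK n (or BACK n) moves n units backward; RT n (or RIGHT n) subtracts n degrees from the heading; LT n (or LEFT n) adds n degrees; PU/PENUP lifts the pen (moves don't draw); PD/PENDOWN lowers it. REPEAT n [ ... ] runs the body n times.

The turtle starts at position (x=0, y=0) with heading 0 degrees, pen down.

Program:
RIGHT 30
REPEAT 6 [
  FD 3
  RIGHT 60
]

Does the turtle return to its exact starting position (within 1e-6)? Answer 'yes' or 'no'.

Executing turtle program step by step:
Start: pos=(0,0), heading=0, pen down
RT 30: heading 0 -> 330
REPEAT 6 [
  -- iteration 1/6 --
  FD 3: (0,0) -> (2.598,-1.5) [heading=330, draw]
  RT 60: heading 330 -> 270
  -- iteration 2/6 --
  FD 3: (2.598,-1.5) -> (2.598,-4.5) [heading=270, draw]
  RT 60: heading 270 -> 210
  -- iteration 3/6 --
  FD 3: (2.598,-4.5) -> (0,-6) [heading=210, draw]
  RT 60: heading 210 -> 150
  -- iteration 4/6 --
  FD 3: (0,-6) -> (-2.598,-4.5) [heading=150, draw]
  RT 60: heading 150 -> 90
  -- iteration 5/6 --
  FD 3: (-2.598,-4.5) -> (-2.598,-1.5) [heading=90, draw]
  RT 60: heading 90 -> 30
  -- iteration 6/6 --
  FD 3: (-2.598,-1.5) -> (0,0) [heading=30, draw]
  RT 60: heading 30 -> 330
]
Final: pos=(0,0), heading=330, 6 segment(s) drawn

Start position: (0, 0)
Final position: (0, 0)
Distance = 0; < 1e-6 -> CLOSED

Answer: yes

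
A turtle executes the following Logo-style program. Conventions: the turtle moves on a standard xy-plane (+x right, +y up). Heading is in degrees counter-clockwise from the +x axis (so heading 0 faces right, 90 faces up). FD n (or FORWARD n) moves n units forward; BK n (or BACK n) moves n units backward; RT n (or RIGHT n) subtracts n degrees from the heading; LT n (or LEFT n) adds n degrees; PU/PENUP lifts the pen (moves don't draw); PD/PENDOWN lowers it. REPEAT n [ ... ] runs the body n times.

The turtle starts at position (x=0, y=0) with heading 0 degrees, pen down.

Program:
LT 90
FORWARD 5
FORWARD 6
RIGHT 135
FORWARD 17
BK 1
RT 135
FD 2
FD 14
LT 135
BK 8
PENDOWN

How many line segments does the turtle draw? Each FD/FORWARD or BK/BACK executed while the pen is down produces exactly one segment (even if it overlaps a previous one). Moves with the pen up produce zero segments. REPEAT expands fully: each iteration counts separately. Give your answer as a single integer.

Answer: 7

Derivation:
Executing turtle program step by step:
Start: pos=(0,0), heading=0, pen down
LT 90: heading 0 -> 90
FD 5: (0,0) -> (0,5) [heading=90, draw]
FD 6: (0,5) -> (0,11) [heading=90, draw]
RT 135: heading 90 -> 315
FD 17: (0,11) -> (12.021,-1.021) [heading=315, draw]
BK 1: (12.021,-1.021) -> (11.314,-0.314) [heading=315, draw]
RT 135: heading 315 -> 180
FD 2: (11.314,-0.314) -> (9.314,-0.314) [heading=180, draw]
FD 14: (9.314,-0.314) -> (-4.686,-0.314) [heading=180, draw]
LT 135: heading 180 -> 315
BK 8: (-4.686,-0.314) -> (-10.343,5.343) [heading=315, draw]
PD: pen down
Final: pos=(-10.343,5.343), heading=315, 7 segment(s) drawn
Segments drawn: 7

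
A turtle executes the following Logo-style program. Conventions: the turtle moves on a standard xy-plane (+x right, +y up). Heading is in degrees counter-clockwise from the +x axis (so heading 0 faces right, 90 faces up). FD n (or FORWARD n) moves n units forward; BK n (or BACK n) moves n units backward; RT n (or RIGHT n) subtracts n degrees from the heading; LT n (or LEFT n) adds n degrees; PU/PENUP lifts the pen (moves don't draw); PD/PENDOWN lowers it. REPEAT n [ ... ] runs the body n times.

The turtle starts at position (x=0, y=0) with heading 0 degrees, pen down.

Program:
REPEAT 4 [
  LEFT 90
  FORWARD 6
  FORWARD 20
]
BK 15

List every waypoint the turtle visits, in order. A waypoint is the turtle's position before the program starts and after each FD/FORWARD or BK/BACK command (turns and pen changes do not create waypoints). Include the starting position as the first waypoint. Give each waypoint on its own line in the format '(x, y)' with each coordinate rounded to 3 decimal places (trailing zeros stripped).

Executing turtle program step by step:
Start: pos=(0,0), heading=0, pen down
REPEAT 4 [
  -- iteration 1/4 --
  LT 90: heading 0 -> 90
  FD 6: (0,0) -> (0,6) [heading=90, draw]
  FD 20: (0,6) -> (0,26) [heading=90, draw]
  -- iteration 2/4 --
  LT 90: heading 90 -> 180
  FD 6: (0,26) -> (-6,26) [heading=180, draw]
  FD 20: (-6,26) -> (-26,26) [heading=180, draw]
  -- iteration 3/4 --
  LT 90: heading 180 -> 270
  FD 6: (-26,26) -> (-26,20) [heading=270, draw]
  FD 20: (-26,20) -> (-26,0) [heading=270, draw]
  -- iteration 4/4 --
  LT 90: heading 270 -> 0
  FD 6: (-26,0) -> (-20,0) [heading=0, draw]
  FD 20: (-20,0) -> (0,0) [heading=0, draw]
]
BK 15: (0,0) -> (-15,0) [heading=0, draw]
Final: pos=(-15,0), heading=0, 9 segment(s) drawn
Waypoints (10 total):
(0, 0)
(0, 6)
(0, 26)
(-6, 26)
(-26, 26)
(-26, 20)
(-26, 0)
(-20, 0)
(0, 0)
(-15, 0)

Answer: (0, 0)
(0, 6)
(0, 26)
(-6, 26)
(-26, 26)
(-26, 20)
(-26, 0)
(-20, 0)
(0, 0)
(-15, 0)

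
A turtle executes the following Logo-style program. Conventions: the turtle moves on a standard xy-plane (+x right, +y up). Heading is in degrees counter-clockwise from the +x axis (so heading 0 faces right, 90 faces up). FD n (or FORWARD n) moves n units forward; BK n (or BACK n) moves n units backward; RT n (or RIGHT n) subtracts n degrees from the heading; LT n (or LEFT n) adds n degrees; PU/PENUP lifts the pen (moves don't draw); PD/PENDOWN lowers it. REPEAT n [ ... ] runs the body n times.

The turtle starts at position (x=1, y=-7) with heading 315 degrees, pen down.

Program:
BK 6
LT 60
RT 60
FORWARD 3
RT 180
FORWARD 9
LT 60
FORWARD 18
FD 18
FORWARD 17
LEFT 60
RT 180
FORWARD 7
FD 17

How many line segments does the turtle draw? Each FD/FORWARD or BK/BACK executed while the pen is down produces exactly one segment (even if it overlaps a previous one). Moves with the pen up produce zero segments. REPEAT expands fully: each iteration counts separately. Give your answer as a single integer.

Answer: 8

Derivation:
Executing turtle program step by step:
Start: pos=(1,-7), heading=315, pen down
BK 6: (1,-7) -> (-3.243,-2.757) [heading=315, draw]
LT 60: heading 315 -> 15
RT 60: heading 15 -> 315
FD 3: (-3.243,-2.757) -> (-1.121,-4.879) [heading=315, draw]
RT 180: heading 315 -> 135
FD 9: (-1.121,-4.879) -> (-7.485,1.485) [heading=135, draw]
LT 60: heading 135 -> 195
FD 18: (-7.485,1.485) -> (-24.872,-3.173) [heading=195, draw]
FD 18: (-24.872,-3.173) -> (-42.259,-7.832) [heading=195, draw]
FD 17: (-42.259,-7.832) -> (-58.679,-12.232) [heading=195, draw]
LT 60: heading 195 -> 255
RT 180: heading 255 -> 75
FD 7: (-58.679,-12.232) -> (-56.868,-5.471) [heading=75, draw]
FD 17: (-56.868,-5.471) -> (-52.468,10.95) [heading=75, draw]
Final: pos=(-52.468,10.95), heading=75, 8 segment(s) drawn
Segments drawn: 8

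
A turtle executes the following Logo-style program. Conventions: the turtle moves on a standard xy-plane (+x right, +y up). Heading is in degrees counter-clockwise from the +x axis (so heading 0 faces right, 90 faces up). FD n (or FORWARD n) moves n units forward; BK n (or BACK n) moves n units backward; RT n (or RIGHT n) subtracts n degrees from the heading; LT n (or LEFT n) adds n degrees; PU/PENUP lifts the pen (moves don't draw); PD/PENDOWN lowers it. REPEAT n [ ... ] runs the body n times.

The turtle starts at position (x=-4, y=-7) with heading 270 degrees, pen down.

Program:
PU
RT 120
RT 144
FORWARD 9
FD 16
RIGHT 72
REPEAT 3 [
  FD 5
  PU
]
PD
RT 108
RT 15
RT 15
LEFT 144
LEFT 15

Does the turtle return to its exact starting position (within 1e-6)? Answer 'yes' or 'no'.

Answer: no

Derivation:
Executing turtle program step by step:
Start: pos=(-4,-7), heading=270, pen down
PU: pen up
RT 120: heading 270 -> 150
RT 144: heading 150 -> 6
FD 9: (-4,-7) -> (4.951,-6.059) [heading=6, move]
FD 16: (4.951,-6.059) -> (20.863,-4.387) [heading=6, move]
RT 72: heading 6 -> 294
REPEAT 3 [
  -- iteration 1/3 --
  FD 5: (20.863,-4.387) -> (22.897,-8.955) [heading=294, move]
  PU: pen up
  -- iteration 2/3 --
  FD 5: (22.897,-8.955) -> (24.93,-13.522) [heading=294, move]
  PU: pen up
  -- iteration 3/3 --
  FD 5: (24.93,-13.522) -> (26.964,-18.09) [heading=294, move]
  PU: pen up
]
PD: pen down
RT 108: heading 294 -> 186
RT 15: heading 186 -> 171
RT 15: heading 171 -> 156
LT 144: heading 156 -> 300
LT 15: heading 300 -> 315
Final: pos=(26.964,-18.09), heading=315, 0 segment(s) drawn

Start position: (-4, -7)
Final position: (26.964, -18.09)
Distance = 32.89; >= 1e-6 -> NOT closed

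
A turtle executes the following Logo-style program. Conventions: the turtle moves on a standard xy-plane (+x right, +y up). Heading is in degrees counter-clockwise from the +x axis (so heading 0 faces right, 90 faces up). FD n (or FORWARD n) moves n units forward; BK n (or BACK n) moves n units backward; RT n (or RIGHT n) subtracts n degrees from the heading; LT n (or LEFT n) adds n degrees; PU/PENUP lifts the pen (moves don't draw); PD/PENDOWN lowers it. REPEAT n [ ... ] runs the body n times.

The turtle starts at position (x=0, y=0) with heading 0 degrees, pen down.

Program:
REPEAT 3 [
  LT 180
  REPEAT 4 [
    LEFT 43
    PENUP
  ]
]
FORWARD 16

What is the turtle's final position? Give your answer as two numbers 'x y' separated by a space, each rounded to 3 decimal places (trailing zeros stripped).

Answer: 14.617 -6.508

Derivation:
Executing turtle program step by step:
Start: pos=(0,0), heading=0, pen down
REPEAT 3 [
  -- iteration 1/3 --
  LT 180: heading 0 -> 180
  REPEAT 4 [
    -- iteration 1/4 --
    LT 43: heading 180 -> 223
    PU: pen up
    -- iteration 2/4 --
    LT 43: heading 223 -> 266
    PU: pen up
    -- iteration 3/4 --
    LT 43: heading 266 -> 309
    PU: pen up
    -- iteration 4/4 --
    LT 43: heading 309 -> 352
    PU: pen up
  ]
  -- iteration 2/3 --
  LT 180: heading 352 -> 172
  REPEAT 4 [
    -- iteration 1/4 --
    LT 43: heading 172 -> 215
    PU: pen up
    -- iteration 2/4 --
    LT 43: heading 215 -> 258
    PU: pen up
    -- iteration 3/4 --
    LT 43: heading 258 -> 301
    PU: pen up
    -- iteration 4/4 --
    LT 43: heading 301 -> 344
    PU: pen up
  ]
  -- iteration 3/3 --
  LT 180: heading 344 -> 164
  REPEAT 4 [
    -- iteration 1/4 --
    LT 43: heading 164 -> 207
    PU: pen up
    -- iteration 2/4 --
    LT 43: heading 207 -> 250
    PU: pen up
    -- iteration 3/4 --
    LT 43: heading 250 -> 293
    PU: pen up
    -- iteration 4/4 --
    LT 43: heading 293 -> 336
    PU: pen up
  ]
]
FD 16: (0,0) -> (14.617,-6.508) [heading=336, move]
Final: pos=(14.617,-6.508), heading=336, 0 segment(s) drawn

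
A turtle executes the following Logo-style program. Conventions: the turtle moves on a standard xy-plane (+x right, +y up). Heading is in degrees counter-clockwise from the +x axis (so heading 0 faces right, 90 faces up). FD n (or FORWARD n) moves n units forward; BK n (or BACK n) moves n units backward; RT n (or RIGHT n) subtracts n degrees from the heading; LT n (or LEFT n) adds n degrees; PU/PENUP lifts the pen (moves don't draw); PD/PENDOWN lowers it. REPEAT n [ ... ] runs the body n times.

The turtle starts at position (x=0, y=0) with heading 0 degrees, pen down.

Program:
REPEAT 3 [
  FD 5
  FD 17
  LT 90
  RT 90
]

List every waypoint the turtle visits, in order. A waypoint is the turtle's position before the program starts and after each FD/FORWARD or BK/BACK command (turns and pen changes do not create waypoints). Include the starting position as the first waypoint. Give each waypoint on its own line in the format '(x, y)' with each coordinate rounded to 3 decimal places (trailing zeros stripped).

Answer: (0, 0)
(5, 0)
(22, 0)
(27, 0)
(44, 0)
(49, 0)
(66, 0)

Derivation:
Executing turtle program step by step:
Start: pos=(0,0), heading=0, pen down
REPEAT 3 [
  -- iteration 1/3 --
  FD 5: (0,0) -> (5,0) [heading=0, draw]
  FD 17: (5,0) -> (22,0) [heading=0, draw]
  LT 90: heading 0 -> 90
  RT 90: heading 90 -> 0
  -- iteration 2/3 --
  FD 5: (22,0) -> (27,0) [heading=0, draw]
  FD 17: (27,0) -> (44,0) [heading=0, draw]
  LT 90: heading 0 -> 90
  RT 90: heading 90 -> 0
  -- iteration 3/3 --
  FD 5: (44,0) -> (49,0) [heading=0, draw]
  FD 17: (49,0) -> (66,0) [heading=0, draw]
  LT 90: heading 0 -> 90
  RT 90: heading 90 -> 0
]
Final: pos=(66,0), heading=0, 6 segment(s) drawn
Waypoints (7 total):
(0, 0)
(5, 0)
(22, 0)
(27, 0)
(44, 0)
(49, 0)
(66, 0)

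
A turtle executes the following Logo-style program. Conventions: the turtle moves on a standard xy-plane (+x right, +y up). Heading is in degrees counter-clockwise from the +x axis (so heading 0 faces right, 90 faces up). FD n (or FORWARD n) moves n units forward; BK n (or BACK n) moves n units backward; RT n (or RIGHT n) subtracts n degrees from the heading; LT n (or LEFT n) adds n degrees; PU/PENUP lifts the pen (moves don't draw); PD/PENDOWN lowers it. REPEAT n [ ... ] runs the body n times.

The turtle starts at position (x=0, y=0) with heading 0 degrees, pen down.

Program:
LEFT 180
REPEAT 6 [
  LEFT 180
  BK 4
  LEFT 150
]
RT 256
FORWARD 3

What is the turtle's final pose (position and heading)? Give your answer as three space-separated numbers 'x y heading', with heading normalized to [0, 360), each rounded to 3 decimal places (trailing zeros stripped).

Answer: -4.726 17.839 104

Derivation:
Executing turtle program step by step:
Start: pos=(0,0), heading=0, pen down
LT 180: heading 0 -> 180
REPEAT 6 [
  -- iteration 1/6 --
  LT 180: heading 180 -> 0
  BK 4: (0,0) -> (-4,0) [heading=0, draw]
  LT 150: heading 0 -> 150
  -- iteration 2/6 --
  LT 180: heading 150 -> 330
  BK 4: (-4,0) -> (-7.464,2) [heading=330, draw]
  LT 150: heading 330 -> 120
  -- iteration 3/6 --
  LT 180: heading 120 -> 300
  BK 4: (-7.464,2) -> (-9.464,5.464) [heading=300, draw]
  LT 150: heading 300 -> 90
  -- iteration 4/6 --
  LT 180: heading 90 -> 270
  BK 4: (-9.464,5.464) -> (-9.464,9.464) [heading=270, draw]
  LT 150: heading 270 -> 60
  -- iteration 5/6 --
  LT 180: heading 60 -> 240
  BK 4: (-9.464,9.464) -> (-7.464,12.928) [heading=240, draw]
  LT 150: heading 240 -> 30
  -- iteration 6/6 --
  LT 180: heading 30 -> 210
  BK 4: (-7.464,12.928) -> (-4,14.928) [heading=210, draw]
  LT 150: heading 210 -> 0
]
RT 256: heading 0 -> 104
FD 3: (-4,14.928) -> (-4.726,17.839) [heading=104, draw]
Final: pos=(-4.726,17.839), heading=104, 7 segment(s) drawn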